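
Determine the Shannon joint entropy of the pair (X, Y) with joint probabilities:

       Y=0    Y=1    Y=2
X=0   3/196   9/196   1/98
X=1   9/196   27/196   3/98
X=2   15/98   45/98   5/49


H(X,Y) = -Σ p(x,y) log₂ p(x,y)
  p(0,0)=3/196: -0.0153 × log₂(0.0153) = 0.0923
  p(0,1)=9/196: -0.0459 × log₂(0.0459) = 0.2041
  p(0,2)=1/98: -0.0102 × log₂(0.0102) = 0.0675
  p(1,0)=9/196: -0.0459 × log₂(0.0459) = 0.2041
  p(1,1)=27/196: -0.1378 × log₂(0.1378) = 0.3940
  p(1,2)=3/98: -0.0306 × log₂(0.0306) = 0.1540
  p(2,0)=15/98: -0.1531 × log₂(0.1531) = 0.4145
  p(2,1)=45/98: -0.4592 × log₂(0.4592) = 0.5156
  p(2,2)=5/49: -0.1020 × log₂(0.1020) = 0.3360
H(X,Y) = 2.3820 bits


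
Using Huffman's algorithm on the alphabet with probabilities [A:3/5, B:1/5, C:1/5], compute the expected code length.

Huffman tree construction:
Combine smallest probabilities repeatedly
Resulting codes:
  A: 1 (length 1)
  B: 00 (length 2)
  C: 01 (length 2)
Average length = Σ p(s) × length(s) = 1.4000 bits


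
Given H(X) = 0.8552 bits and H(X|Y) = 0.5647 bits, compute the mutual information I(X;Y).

I(X;Y) = H(X) - H(X|Y)
I(X;Y) = 0.8552 - 0.5647 = 0.2905 bits


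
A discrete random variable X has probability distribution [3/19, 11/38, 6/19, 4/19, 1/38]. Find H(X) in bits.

H(X) = -Σ p(x) log₂ p(x)
  -3/19 × log₂(3/19) = 0.4205
  -11/38 × log₂(11/38) = 0.5177
  -6/19 × log₂(6/19) = 0.5251
  -4/19 × log₂(4/19) = 0.4732
  -1/38 × log₂(1/38) = 0.1381
H(X) = 2.0747 bits


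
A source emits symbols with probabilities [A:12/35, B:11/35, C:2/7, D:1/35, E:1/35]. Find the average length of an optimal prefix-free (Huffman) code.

Huffman tree construction:
Combine smallest probabilities repeatedly
Resulting codes:
  A: 11 (length 2)
  B: 10 (length 2)
  C: 01 (length 2)
  D: 000 (length 3)
  E: 001 (length 3)
Average length = Σ p(s) × length(s) = 2.0571 bits


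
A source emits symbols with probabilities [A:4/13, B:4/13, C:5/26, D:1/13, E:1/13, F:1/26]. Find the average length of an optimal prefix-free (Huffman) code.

Huffman tree construction:
Combine smallest probabilities repeatedly
Resulting codes:
  A: 10 (length 2)
  B: 11 (length 2)
  C: 00 (length 2)
  D: 0111 (length 4)
  E: 010 (length 3)
  F: 0110 (length 4)
Average length = Σ p(s) × length(s) = 2.3077 bits


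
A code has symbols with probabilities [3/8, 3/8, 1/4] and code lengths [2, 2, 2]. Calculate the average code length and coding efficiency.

Average length L = Σ p_i × l_i = 2.0000 bits
Entropy H = 1.5613 bits
Efficiency η = H/L × 100% = 78.06%


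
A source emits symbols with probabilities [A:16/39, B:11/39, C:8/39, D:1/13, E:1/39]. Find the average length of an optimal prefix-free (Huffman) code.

Huffman tree construction:
Combine smallest probabilities repeatedly
Resulting codes:
  A: 0 (length 1)
  B: 10 (length 2)
  C: 111 (length 3)
  D: 1101 (length 4)
  E: 1100 (length 4)
Average length = Σ p(s) × length(s) = 2.0000 bits


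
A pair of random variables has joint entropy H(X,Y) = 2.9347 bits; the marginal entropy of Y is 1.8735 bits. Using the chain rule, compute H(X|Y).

Chain rule: H(X,Y) = H(X|Y) + H(Y)
H(X|Y) = H(X,Y) - H(Y) = 2.9347 - 1.8735 = 1.0612 bits


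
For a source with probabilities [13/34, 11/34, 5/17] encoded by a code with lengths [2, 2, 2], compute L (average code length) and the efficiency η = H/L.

Average length L = Σ p_i × l_i = 2.0000 bits
Entropy H = 1.5763 bits
Efficiency η = H/L × 100% = 78.82%


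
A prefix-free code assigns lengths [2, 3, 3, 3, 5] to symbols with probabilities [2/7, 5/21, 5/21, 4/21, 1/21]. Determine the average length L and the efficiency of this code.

Average length L = Σ p_i × l_i = 2.8095 bits
Entropy H = 2.1671 bits
Efficiency η = H/L × 100% = 77.13%


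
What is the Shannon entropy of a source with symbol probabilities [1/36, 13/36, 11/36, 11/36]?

H(X) = -Σ p(x) log₂ p(x)
  -1/36 × log₂(1/36) = 0.1436
  -13/36 × log₂(13/36) = 0.5306
  -11/36 × log₂(11/36) = 0.5227
  -11/36 × log₂(11/36) = 0.5227
H(X) = 1.7196 bits


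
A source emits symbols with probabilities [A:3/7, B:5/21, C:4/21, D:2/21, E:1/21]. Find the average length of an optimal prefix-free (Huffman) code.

Huffman tree construction:
Combine smallest probabilities repeatedly
Resulting codes:
  A: 0 (length 1)
  B: 10 (length 2)
  C: 111 (length 3)
  D: 1101 (length 4)
  E: 1100 (length 4)
Average length = Σ p(s) × length(s) = 2.0476 bits


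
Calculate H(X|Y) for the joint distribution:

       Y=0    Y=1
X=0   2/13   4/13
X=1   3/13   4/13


H(X|Y) = Σ_y p(y) H(X|Y=y)
  p(Y=0) = 5/13, H(X|Y=0) = 0.9710
  p(Y=1) = 8/13, H(X|Y=1) = 1.0000
H(X|Y) = 0.3846×0.9710 + 0.6154×1.0000 = 0.9888 bits


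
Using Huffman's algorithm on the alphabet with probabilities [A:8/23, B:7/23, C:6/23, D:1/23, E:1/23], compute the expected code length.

Huffman tree construction:
Combine smallest probabilities repeatedly
Resulting codes:
  A: 11 (length 2)
  B: 10 (length 2)
  C: 01 (length 2)
  D: 000 (length 3)
  E: 001 (length 3)
Average length = Σ p(s) × length(s) = 2.0870 bits


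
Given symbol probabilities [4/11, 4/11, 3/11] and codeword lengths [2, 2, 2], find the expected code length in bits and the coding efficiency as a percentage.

Average length L = Σ p_i × l_i = 2.0000 bits
Entropy H = 1.5726 bits
Efficiency η = H/L × 100% = 78.63%


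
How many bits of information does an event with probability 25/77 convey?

Information content I(x) = -log₂(p(x))
I = -log₂(25/77) = -log₂(0.3247)
I = 1.6229 bits


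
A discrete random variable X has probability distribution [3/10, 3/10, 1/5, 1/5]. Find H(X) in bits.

H(X) = -Σ p(x) log₂ p(x)
  -3/10 × log₂(3/10) = 0.5211
  -3/10 × log₂(3/10) = 0.5211
  -1/5 × log₂(1/5) = 0.4644
  -1/5 × log₂(1/5) = 0.4644
H(X) = 1.9710 bits


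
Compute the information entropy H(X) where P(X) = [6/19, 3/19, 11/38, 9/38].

H(X) = -Σ p(x) log₂ p(x)
  -6/19 × log₂(6/19) = 0.5251
  -3/19 × log₂(3/19) = 0.4205
  -11/38 × log₂(11/38) = 0.5177
  -9/38 × log₂(9/38) = 0.4922
H(X) = 1.9555 bits


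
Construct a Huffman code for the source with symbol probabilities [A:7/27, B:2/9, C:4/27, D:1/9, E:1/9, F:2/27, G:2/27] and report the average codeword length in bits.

Huffman tree construction:
Combine smallest probabilities repeatedly
Resulting codes:
  A: 10 (length 2)
  B: 00 (length 2)
  C: 110 (length 3)
  D: 010 (length 3)
  E: 011 (length 3)
  F: 1110 (length 4)
  G: 1111 (length 4)
Average length = Σ p(s) × length(s) = 2.6667 bits


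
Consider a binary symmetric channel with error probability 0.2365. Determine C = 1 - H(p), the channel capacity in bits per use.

For BSC with error probability p:
C = 1 - H(p) where H(p) is binary entropy
H(0.2365) = -0.2365 × log₂(0.2365) - 0.7635 × log₂(0.7635)
H(p) = 0.7892
C = 1 - 0.7892 = 0.2108 bits/use


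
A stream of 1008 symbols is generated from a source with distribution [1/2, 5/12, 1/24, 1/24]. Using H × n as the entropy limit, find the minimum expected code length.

Entropy H = 1.4083 bits/symbol
Minimum bits = H × n = 1.4083 × 1008
= 1419.61 bits


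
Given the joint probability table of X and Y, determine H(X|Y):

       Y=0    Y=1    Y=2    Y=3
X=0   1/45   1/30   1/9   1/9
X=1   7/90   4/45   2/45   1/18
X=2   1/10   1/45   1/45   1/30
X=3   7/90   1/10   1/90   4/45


H(X|Y) = Σ_y p(y) H(X|Y=y)
  p(Y=0) = 5/18, H(X|Y=0) = 1.8506
  p(Y=1) = 11/45, H(X|Y=1) = 1.7647
  p(Y=2) = 17/90, H(X|Y=2) = 1.5452
  p(Y=3) = 13/45, H(X|Y=3) = 1.8703
H(X|Y) = 0.2778×1.8506 + 0.2444×1.7647 + 0.1889×1.5452 + 0.2889×1.8703 = 1.7776 bits


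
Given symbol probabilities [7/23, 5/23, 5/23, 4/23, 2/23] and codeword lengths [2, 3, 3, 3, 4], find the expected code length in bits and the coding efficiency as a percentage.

Average length L = Σ p_i × l_i = 2.7826 bits
Entropy H = 2.2248 bits
Efficiency η = H/L × 100% = 79.95%


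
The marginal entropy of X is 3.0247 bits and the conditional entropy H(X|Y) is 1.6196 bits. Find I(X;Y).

I(X;Y) = H(X) - H(X|Y)
I(X;Y) = 3.0247 - 1.6196 = 1.4051 bits


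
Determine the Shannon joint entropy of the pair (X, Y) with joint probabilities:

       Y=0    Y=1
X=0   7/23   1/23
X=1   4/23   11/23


H(X,Y) = -Σ p(x,y) log₂ p(x,y)
  p(0,0)=7/23: -0.3043 × log₂(0.3043) = 0.5223
  p(0,1)=1/23: -0.0435 × log₂(0.0435) = 0.1967
  p(1,0)=4/23: -0.1739 × log₂(0.1739) = 0.4389
  p(1,1)=11/23: -0.4783 × log₂(0.4783) = 0.5089
H(X,Y) = 1.6668 bits


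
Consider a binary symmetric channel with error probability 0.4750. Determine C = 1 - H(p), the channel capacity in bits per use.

For BSC with error probability p:
C = 1 - H(p) where H(p) is binary entropy
H(0.4750) = -0.4750 × log₂(0.4750) - 0.5250 × log₂(0.5250)
H(p) = 0.9982
C = 1 - 0.9982 = 0.0018 bits/use


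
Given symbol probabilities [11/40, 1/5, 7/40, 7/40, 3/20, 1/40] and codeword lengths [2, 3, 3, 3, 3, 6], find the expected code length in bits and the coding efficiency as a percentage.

Average length L = Σ p_i × l_i = 2.8000 bits
Entropy H = 2.4003 bits
Efficiency η = H/L × 100% = 85.72%


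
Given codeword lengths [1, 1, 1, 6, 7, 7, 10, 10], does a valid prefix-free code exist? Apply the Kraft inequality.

Kraft inequality: Σ 2^(-l_i) ≤ 1 for prefix-free code
Calculating: 2^(-1) + 2^(-1) + 2^(-1) + 2^(-6) + 2^(-7) + 2^(-7) + 2^(-10) + 2^(-10)
= 0.5 + 0.5 + 0.5 + 0.015625 + 0.0078125 + 0.0078125 + 0.0009765625 + 0.0009765625
= 1.5332
Since 1.5332 > 1, prefix-free code does not exist


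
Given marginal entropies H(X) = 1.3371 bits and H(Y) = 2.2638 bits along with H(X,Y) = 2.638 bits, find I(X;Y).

I(X;Y) = H(X) + H(Y) - H(X,Y)
I(X;Y) = 1.3371 + 2.2638 - 2.638 = 0.9629 bits


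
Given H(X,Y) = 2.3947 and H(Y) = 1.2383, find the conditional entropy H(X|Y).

Chain rule: H(X,Y) = H(X|Y) + H(Y)
H(X|Y) = H(X,Y) - H(Y) = 2.3947 - 1.2383 = 1.1564 bits


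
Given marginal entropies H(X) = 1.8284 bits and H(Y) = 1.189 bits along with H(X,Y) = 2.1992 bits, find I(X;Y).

I(X;Y) = H(X) + H(Y) - H(X,Y)
I(X;Y) = 1.8284 + 1.189 - 2.1992 = 0.8182 bits


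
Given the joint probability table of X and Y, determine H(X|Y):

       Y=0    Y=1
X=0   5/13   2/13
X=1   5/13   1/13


H(X|Y) = Σ_y p(y) H(X|Y=y)
  p(Y=0) = 10/13, H(X|Y=0) = 1.0000
  p(Y=1) = 3/13, H(X|Y=1) = 0.9183
H(X|Y) = 0.7692×1.0000 + 0.2308×0.9183 = 0.9811 bits


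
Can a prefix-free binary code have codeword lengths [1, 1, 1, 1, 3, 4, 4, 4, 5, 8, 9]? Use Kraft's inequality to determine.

Kraft inequality: Σ 2^(-l_i) ≤ 1 for prefix-free code
Calculating: 2^(-1) + 2^(-1) + 2^(-1) + 2^(-1) + 2^(-3) + 2^(-4) + 2^(-4) + 2^(-4) + 2^(-5) + 2^(-8) + 2^(-9)
= 0.5 + 0.5 + 0.5 + 0.5 + 0.125 + 0.0625 + 0.0625 + 0.0625 + 0.03125 + 0.00390625 + 0.001953125
= 2.3496
Since 2.3496 > 1, prefix-free code does not exist


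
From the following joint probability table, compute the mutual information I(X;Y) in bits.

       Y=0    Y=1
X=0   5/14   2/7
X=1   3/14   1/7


H(X) = 0.9403, H(Y) = 0.9852, H(X,Y) = 1.9242
I(X;Y) = H(X) + H(Y) - H(X,Y) = 0.0013 bits


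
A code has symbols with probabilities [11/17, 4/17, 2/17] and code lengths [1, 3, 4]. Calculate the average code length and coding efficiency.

Average length L = Σ p_i × l_i = 1.8235 bits
Entropy H = 1.2608 bits
Efficiency η = H/L × 100% = 69.14%


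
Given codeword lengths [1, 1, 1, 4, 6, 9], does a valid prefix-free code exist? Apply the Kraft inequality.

Kraft inequality: Σ 2^(-l_i) ≤ 1 for prefix-free code
Calculating: 2^(-1) + 2^(-1) + 2^(-1) + 2^(-4) + 2^(-6) + 2^(-9)
= 0.5 + 0.5 + 0.5 + 0.0625 + 0.015625 + 0.001953125
= 1.5801
Since 1.5801 > 1, prefix-free code does not exist


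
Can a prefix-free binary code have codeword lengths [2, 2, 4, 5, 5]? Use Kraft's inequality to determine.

Kraft inequality: Σ 2^(-l_i) ≤ 1 for prefix-free code
Calculating: 2^(-2) + 2^(-2) + 2^(-4) + 2^(-5) + 2^(-5)
= 0.25 + 0.25 + 0.0625 + 0.03125 + 0.03125
= 0.6250
Since 0.6250 ≤ 1, prefix-free code exists


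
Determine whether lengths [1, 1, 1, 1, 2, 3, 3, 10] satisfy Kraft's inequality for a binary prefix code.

Kraft inequality: Σ 2^(-l_i) ≤ 1 for prefix-free code
Calculating: 2^(-1) + 2^(-1) + 2^(-1) + 2^(-1) + 2^(-2) + 2^(-3) + 2^(-3) + 2^(-10)
= 0.5 + 0.5 + 0.5 + 0.5 + 0.25 + 0.125 + 0.125 + 0.0009765625
= 2.5010
Since 2.5010 > 1, prefix-free code does not exist


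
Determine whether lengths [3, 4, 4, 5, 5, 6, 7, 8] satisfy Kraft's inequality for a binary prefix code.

Kraft inequality: Σ 2^(-l_i) ≤ 1 for prefix-free code
Calculating: 2^(-3) + 2^(-4) + 2^(-4) + 2^(-5) + 2^(-5) + 2^(-6) + 2^(-7) + 2^(-8)
= 0.125 + 0.0625 + 0.0625 + 0.03125 + 0.03125 + 0.015625 + 0.0078125 + 0.00390625
= 0.3398
Since 0.3398 ≤ 1, prefix-free code exists


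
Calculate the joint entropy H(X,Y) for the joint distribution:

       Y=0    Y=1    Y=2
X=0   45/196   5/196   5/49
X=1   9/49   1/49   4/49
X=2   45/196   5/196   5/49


H(X,Y) = -Σ p(x,y) log₂ p(x,y)
  p(0,0)=45/196: -0.2296 × log₂(0.2296) = 0.4874
  p(0,1)=5/196: -0.0255 × log₂(0.0255) = 0.1350
  p(0,2)=5/49: -0.1020 × log₂(0.1020) = 0.3360
  p(1,0)=9/49: -0.1837 × log₂(0.1837) = 0.4490
  p(1,1)=1/49: -0.0204 × log₂(0.0204) = 0.1146
  p(1,2)=4/49: -0.0816 × log₂(0.0816) = 0.2951
  p(2,0)=45/196: -0.2296 × log₂(0.2296) = 0.4874
  p(2,1)=5/196: -0.0255 × log₂(0.0255) = 0.1350
  p(2,2)=5/49: -0.1020 × log₂(0.1020) = 0.3360
H(X,Y) = 2.7755 bits


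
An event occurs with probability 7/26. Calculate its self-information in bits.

Information content I(x) = -log₂(p(x))
I = -log₂(7/26) = -log₂(0.2692)
I = 1.8931 bits


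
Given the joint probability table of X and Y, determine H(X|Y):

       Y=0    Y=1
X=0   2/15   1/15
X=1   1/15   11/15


H(X|Y) = Σ_y p(y) H(X|Y=y)
  p(Y=0) = 1/5, H(X|Y=0) = 0.9183
  p(Y=1) = 4/5, H(X|Y=1) = 0.4138
H(X|Y) = 0.2000×0.9183 + 0.8000×0.4138 = 0.5147 bits


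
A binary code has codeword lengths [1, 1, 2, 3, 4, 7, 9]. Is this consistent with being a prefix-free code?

Kraft inequality: Σ 2^(-l_i) ≤ 1 for prefix-free code
Calculating: 2^(-1) + 2^(-1) + 2^(-2) + 2^(-3) + 2^(-4) + 2^(-7) + 2^(-9)
= 0.5 + 0.5 + 0.25 + 0.125 + 0.0625 + 0.0078125 + 0.001953125
= 1.4473
Since 1.4473 > 1, prefix-free code does not exist


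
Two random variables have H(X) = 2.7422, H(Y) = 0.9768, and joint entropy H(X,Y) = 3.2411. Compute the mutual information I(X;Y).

I(X;Y) = H(X) + H(Y) - H(X,Y)
I(X;Y) = 2.7422 + 0.9768 - 3.2411 = 0.4779 bits


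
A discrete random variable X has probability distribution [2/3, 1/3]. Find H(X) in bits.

H(X) = -Σ p(x) log₂ p(x)
  -2/3 × log₂(2/3) = 0.3900
  -1/3 × log₂(1/3) = 0.5283
H(X) = 0.9183 bits


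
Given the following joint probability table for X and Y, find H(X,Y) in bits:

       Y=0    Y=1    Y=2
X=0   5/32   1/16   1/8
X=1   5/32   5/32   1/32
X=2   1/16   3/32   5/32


H(X,Y) = -Σ p(x,y) log₂ p(x,y)
  p(0,0)=5/32: -0.1562 × log₂(0.1562) = 0.4184
  p(0,1)=1/16: -0.0625 × log₂(0.0625) = 0.2500
  p(0,2)=1/8: -0.1250 × log₂(0.1250) = 0.3750
  p(1,0)=5/32: -0.1562 × log₂(0.1562) = 0.4184
  p(1,1)=5/32: -0.1562 × log₂(0.1562) = 0.4184
  p(1,2)=1/32: -0.0312 × log₂(0.0312) = 0.1562
  p(2,0)=1/16: -0.0625 × log₂(0.0625) = 0.2500
  p(2,1)=3/32: -0.0938 × log₂(0.0938) = 0.3202
  p(2,2)=5/32: -0.1562 × log₂(0.1562) = 0.4184
H(X,Y) = 3.0252 bits


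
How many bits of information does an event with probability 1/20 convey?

Information content I(x) = -log₂(p(x))
I = -log₂(1/20) = -log₂(0.0500)
I = 4.3219 bits


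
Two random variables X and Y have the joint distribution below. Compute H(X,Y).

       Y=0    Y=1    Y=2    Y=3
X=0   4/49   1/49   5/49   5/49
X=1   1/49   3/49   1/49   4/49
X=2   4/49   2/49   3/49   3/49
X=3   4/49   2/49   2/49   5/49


H(X,Y) = -Σ p(x,y) log₂ p(x,y)
  p(0,0)=4/49: -0.0816 × log₂(0.0816) = 0.2951
  p(0,1)=1/49: -0.0204 × log₂(0.0204) = 0.1146
  p(0,2)=5/49: -0.1020 × log₂(0.1020) = 0.3360
  p(0,3)=5/49: -0.1020 × log₂(0.1020) = 0.3360
  p(1,0)=1/49: -0.0204 × log₂(0.0204) = 0.1146
  p(1,1)=3/49: -0.0612 × log₂(0.0612) = 0.2467
  p(1,2)=1/49: -0.0204 × log₂(0.0204) = 0.1146
  p(1,3)=4/49: -0.0816 × log₂(0.0816) = 0.2951
  p(2,0)=4/49: -0.0816 × log₂(0.0816) = 0.2951
  p(2,1)=2/49: -0.0408 × log₂(0.0408) = 0.1884
  p(2,2)=3/49: -0.0612 × log₂(0.0612) = 0.2467
  p(2,3)=3/49: -0.0612 × log₂(0.0612) = 0.2467
  p(3,0)=4/49: -0.0816 × log₂(0.0816) = 0.2951
  p(3,1)=2/49: -0.0408 × log₂(0.0408) = 0.1884
  p(3,2)=2/49: -0.0408 × log₂(0.0408) = 0.1884
  p(3,3)=5/49: -0.1020 × log₂(0.1020) = 0.3360
H(X,Y) = 3.8373 bits


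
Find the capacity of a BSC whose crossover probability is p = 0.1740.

For BSC with error probability p:
C = 1 - H(p) where H(p) is binary entropy
H(0.1740) = -0.1740 × log₂(0.1740) - 0.8260 × log₂(0.8260)
H(p) = 0.6668
C = 1 - 0.6668 = 0.3332 bits/use


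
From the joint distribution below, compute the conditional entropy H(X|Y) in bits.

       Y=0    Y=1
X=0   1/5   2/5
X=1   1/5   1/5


H(X|Y) = Σ_y p(y) H(X|Y=y)
  p(Y=0) = 2/5, H(X|Y=0) = 1.0000
  p(Y=1) = 3/5, H(X|Y=1) = 0.9183
H(X|Y) = 0.4000×1.0000 + 0.6000×0.9183 = 0.9510 bits


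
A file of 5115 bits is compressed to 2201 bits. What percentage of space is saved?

Space savings = (1 - Compressed/Original) × 100%
= (1 - 2201/5115) × 100%
= 56.97%


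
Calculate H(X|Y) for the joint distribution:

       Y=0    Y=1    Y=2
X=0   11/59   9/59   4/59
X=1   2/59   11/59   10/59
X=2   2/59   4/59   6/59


H(X|Y) = Σ_y p(y) H(X|Y=y)
  p(Y=0) = 15/59, H(X|Y=0) = 1.1033
  p(Y=1) = 24/59, H(X|Y=1) = 1.4773
  p(Y=2) = 20/59, H(X|Y=2) = 1.4855
H(X|Y) = 0.2542×1.1033 + 0.4068×1.4773 + 0.3390×1.4855 = 1.3850 bits


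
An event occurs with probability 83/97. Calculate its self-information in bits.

Information content I(x) = -log₂(p(x))
I = -log₂(83/97) = -log₂(0.8557)
I = 0.2249 bits


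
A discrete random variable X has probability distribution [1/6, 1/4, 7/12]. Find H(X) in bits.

H(X) = -Σ p(x) log₂ p(x)
  -1/6 × log₂(1/6) = 0.4308
  -1/4 × log₂(1/4) = 0.5000
  -7/12 × log₂(7/12) = 0.4536
H(X) = 1.3844 bits


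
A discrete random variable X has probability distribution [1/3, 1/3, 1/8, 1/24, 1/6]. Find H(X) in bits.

H(X) = -Σ p(x) log₂ p(x)
  -1/3 × log₂(1/3) = 0.5283
  -1/3 × log₂(1/3) = 0.5283
  -1/8 × log₂(1/8) = 0.3750
  -1/24 × log₂(1/24) = 0.1910
  -1/6 × log₂(1/6) = 0.4308
H(X) = 2.0535 bits


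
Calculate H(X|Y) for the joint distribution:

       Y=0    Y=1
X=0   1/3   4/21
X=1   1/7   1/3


H(X|Y) = Σ_y p(y) H(X|Y=y)
  p(Y=0) = 10/21, H(X|Y=0) = 0.8813
  p(Y=1) = 11/21, H(X|Y=1) = 0.9457
H(X|Y) = 0.4762×0.8813 + 0.5238×0.9457 = 0.9150 bits


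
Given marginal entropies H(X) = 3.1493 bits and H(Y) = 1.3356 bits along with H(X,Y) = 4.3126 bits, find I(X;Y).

I(X;Y) = H(X) + H(Y) - H(X,Y)
I(X;Y) = 3.1493 + 1.3356 - 4.3126 = 0.1723 bits


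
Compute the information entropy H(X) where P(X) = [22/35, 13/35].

H(X) = -Σ p(x) log₂ p(x)
  -22/35 × log₂(22/35) = 0.4210
  -13/35 × log₂(13/35) = 0.5307
H(X) = 0.9518 bits


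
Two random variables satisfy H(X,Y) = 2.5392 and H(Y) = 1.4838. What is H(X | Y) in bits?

Chain rule: H(X,Y) = H(X|Y) + H(Y)
H(X|Y) = H(X,Y) - H(Y) = 2.5392 - 1.4838 = 1.0554 bits


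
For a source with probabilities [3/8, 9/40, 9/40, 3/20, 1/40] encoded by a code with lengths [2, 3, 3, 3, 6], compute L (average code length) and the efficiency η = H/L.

Average length L = Σ p_i × l_i = 2.7000 bits
Entropy H = 2.0426 bits
Efficiency η = H/L × 100% = 75.65%


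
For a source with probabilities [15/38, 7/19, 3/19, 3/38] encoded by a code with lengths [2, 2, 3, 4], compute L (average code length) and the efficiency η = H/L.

Average length L = Σ p_i × l_i = 2.3158 bits
Entropy H = 1.7697 bits
Efficiency η = H/L × 100% = 76.42%


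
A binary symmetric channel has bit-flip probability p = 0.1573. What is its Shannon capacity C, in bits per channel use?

For BSC with error probability p:
C = 1 - H(p) where H(p) is binary entropy
H(0.1573) = -0.1573 × log₂(0.1573) - 0.8427 × log₂(0.8427)
H(p) = 0.6278
C = 1 - 0.6278 = 0.3722 bits/use


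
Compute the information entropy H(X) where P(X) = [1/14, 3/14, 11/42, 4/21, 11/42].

H(X) = -Σ p(x) log₂ p(x)
  -1/14 × log₂(1/14) = 0.2720
  -3/14 × log₂(3/14) = 0.4762
  -11/42 × log₂(11/42) = 0.5062
  -4/21 × log₂(4/21) = 0.4557
  -11/42 × log₂(11/42) = 0.5062
H(X) = 2.2163 bits


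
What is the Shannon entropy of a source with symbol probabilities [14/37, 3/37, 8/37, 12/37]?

H(X) = -Σ p(x) log₂ p(x)
  -14/37 × log₂(14/37) = 0.5305
  -3/37 × log₂(3/37) = 0.2939
  -8/37 × log₂(8/37) = 0.4777
  -12/37 × log₂(12/37) = 0.5269
H(X) = 1.8290 bits


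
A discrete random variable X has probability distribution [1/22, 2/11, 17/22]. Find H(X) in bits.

H(X) = -Σ p(x) log₂ p(x)
  -1/22 × log₂(1/22) = 0.2027
  -2/11 × log₂(2/11) = 0.4472
  -17/22 × log₂(17/22) = 0.2874
H(X) = 0.9373 bits


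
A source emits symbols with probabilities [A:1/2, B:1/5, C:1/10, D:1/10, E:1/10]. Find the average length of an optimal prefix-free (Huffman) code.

Huffman tree construction:
Combine smallest probabilities repeatedly
Resulting codes:
  A: 0 (length 1)
  B: 111 (length 3)
  C: 100 (length 3)
  D: 101 (length 3)
  E: 110 (length 3)
Average length = Σ p(s) × length(s) = 2.0000 bits


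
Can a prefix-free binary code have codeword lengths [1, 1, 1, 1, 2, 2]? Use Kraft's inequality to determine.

Kraft inequality: Σ 2^(-l_i) ≤ 1 for prefix-free code
Calculating: 2^(-1) + 2^(-1) + 2^(-1) + 2^(-1) + 2^(-2) + 2^(-2)
= 0.5 + 0.5 + 0.5 + 0.5 + 0.25 + 0.25
= 2.5000
Since 2.5000 > 1, prefix-free code does not exist


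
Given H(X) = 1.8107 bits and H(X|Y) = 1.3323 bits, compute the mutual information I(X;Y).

I(X;Y) = H(X) - H(X|Y)
I(X;Y) = 1.8107 - 1.3323 = 0.4784 bits


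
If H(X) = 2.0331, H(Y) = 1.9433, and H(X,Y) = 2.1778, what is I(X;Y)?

I(X;Y) = H(X) + H(Y) - H(X,Y)
I(X;Y) = 2.0331 + 1.9433 - 2.1778 = 1.7986 bits


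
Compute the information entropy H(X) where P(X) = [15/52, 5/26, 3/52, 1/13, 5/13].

H(X) = -Σ p(x) log₂ p(x)
  -15/52 × log₂(15/52) = 0.5174
  -5/26 × log₂(5/26) = 0.4574
  -3/52 × log₂(3/52) = 0.2374
  -1/13 × log₂(1/13) = 0.2846
  -5/13 × log₂(5/13) = 0.5302
H(X) = 2.0271 bits


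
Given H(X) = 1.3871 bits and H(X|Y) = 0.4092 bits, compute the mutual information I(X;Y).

I(X;Y) = H(X) - H(X|Y)
I(X;Y) = 1.3871 - 0.4092 = 0.9779 bits


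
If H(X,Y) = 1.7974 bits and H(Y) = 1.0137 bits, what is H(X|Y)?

Chain rule: H(X,Y) = H(X|Y) + H(Y)
H(X|Y) = H(X,Y) - H(Y) = 1.7974 - 1.0137 = 0.7837 bits


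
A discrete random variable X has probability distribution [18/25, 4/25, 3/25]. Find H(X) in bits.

H(X) = -Σ p(x) log₂ p(x)
  -18/25 × log₂(18/25) = 0.3412
  -4/25 × log₂(4/25) = 0.4230
  -3/25 × log₂(3/25) = 0.3671
H(X) = 1.1313 bits


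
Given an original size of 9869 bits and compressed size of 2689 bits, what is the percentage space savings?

Space savings = (1 - Compressed/Original) × 100%
= (1 - 2689/9869) × 100%
= 72.75%


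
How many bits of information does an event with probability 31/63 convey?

Information content I(x) = -log₂(p(x))
I = -log₂(31/63) = -log₂(0.4921)
I = 1.0231 bits


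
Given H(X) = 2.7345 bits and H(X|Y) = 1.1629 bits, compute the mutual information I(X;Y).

I(X;Y) = H(X) - H(X|Y)
I(X;Y) = 2.7345 - 1.1629 = 1.5716 bits


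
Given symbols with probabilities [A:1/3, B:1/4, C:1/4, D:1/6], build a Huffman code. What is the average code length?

Huffman tree construction:
Combine smallest probabilities repeatedly
Resulting codes:
  A: 11 (length 2)
  B: 01 (length 2)
  C: 10 (length 2)
  D: 00 (length 2)
Average length = Σ p(s) × length(s) = 2.0000 bits


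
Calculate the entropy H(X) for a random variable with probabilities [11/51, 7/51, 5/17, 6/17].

H(X) = -Σ p(x) log₂ p(x)
  -11/51 × log₂(11/51) = 0.4773
  -7/51 × log₂(7/51) = 0.3932
  -5/17 × log₂(5/17) = 0.5193
  -6/17 × log₂(6/17) = 0.5303
H(X) = 1.9201 bits


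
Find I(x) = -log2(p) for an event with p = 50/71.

Information content I(x) = -log₂(p(x))
I = -log₂(50/71) = -log₂(0.7042)
I = 0.5059 bits


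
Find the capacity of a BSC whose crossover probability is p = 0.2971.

For BSC with error probability p:
C = 1 - H(p) where H(p) is binary entropy
H(0.2971) = -0.2971 × log₂(0.2971) - 0.7029 × log₂(0.7029)
H(p) = 0.8777
C = 1 - 0.8777 = 0.1223 bits/use


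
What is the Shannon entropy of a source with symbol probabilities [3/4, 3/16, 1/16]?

H(X) = -Σ p(x) log₂ p(x)
  -3/4 × log₂(3/4) = 0.3113
  -3/16 × log₂(3/16) = 0.4528
  -1/16 × log₂(1/16) = 0.2500
H(X) = 1.0141 bits


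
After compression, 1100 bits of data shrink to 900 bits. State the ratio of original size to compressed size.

Compression ratio = Original / Compressed
= 1100 / 900 = 1.22:1


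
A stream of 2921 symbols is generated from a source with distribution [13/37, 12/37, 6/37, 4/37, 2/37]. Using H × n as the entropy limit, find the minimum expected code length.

Entropy H = 2.0572 bits/symbol
Minimum bits = H × n = 2.0572 × 2921
= 6008.95 bits


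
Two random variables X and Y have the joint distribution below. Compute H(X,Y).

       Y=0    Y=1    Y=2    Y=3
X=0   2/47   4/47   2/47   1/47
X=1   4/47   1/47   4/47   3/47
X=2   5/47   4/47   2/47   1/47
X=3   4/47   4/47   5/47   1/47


H(X,Y) = -Σ p(x,y) log₂ p(x,y)
  p(0,0)=2/47: -0.0426 × log₂(0.0426) = 0.1938
  p(0,1)=4/47: -0.0851 × log₂(0.0851) = 0.3025
  p(0,2)=2/47: -0.0426 × log₂(0.0426) = 0.1938
  p(0,3)=1/47: -0.0213 × log₂(0.0213) = 0.1182
  p(1,0)=4/47: -0.0851 × log₂(0.0851) = 0.3025
  p(1,1)=1/47: -0.0213 × log₂(0.0213) = 0.1182
  p(1,2)=4/47: -0.0851 × log₂(0.0851) = 0.3025
  p(1,3)=3/47: -0.0638 × log₂(0.0638) = 0.2534
  p(2,0)=5/47: -0.1064 × log₂(0.1064) = 0.3439
  p(2,1)=4/47: -0.0851 × log₂(0.0851) = 0.3025
  p(2,2)=2/47: -0.0426 × log₂(0.0426) = 0.1938
  p(2,3)=1/47: -0.0213 × log₂(0.0213) = 0.1182
  p(3,0)=4/47: -0.0851 × log₂(0.0851) = 0.3025
  p(3,1)=4/47: -0.0851 × log₂(0.0851) = 0.3025
  p(3,2)=5/47: -0.1064 × log₂(0.1064) = 0.3439
  p(3,3)=1/47: -0.0213 × log₂(0.0213) = 0.1182
H(X,Y) = 3.8105 bits


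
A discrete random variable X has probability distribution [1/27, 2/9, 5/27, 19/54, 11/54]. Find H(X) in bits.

H(X) = -Σ p(x) log₂ p(x)
  -1/27 × log₂(1/27) = 0.1761
  -2/9 × log₂(2/9) = 0.4822
  -5/27 × log₂(5/27) = 0.4505
  -19/54 × log₂(19/54) = 0.5302
  -11/54 × log₂(11/54) = 0.4676
H(X) = 2.1067 bits


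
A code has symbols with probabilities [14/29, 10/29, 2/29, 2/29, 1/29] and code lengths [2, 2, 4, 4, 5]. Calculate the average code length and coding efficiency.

Average length L = Σ p_i × l_i = 2.3793 bits
Entropy H = 1.7365 bits
Efficiency η = H/L × 100% = 72.98%


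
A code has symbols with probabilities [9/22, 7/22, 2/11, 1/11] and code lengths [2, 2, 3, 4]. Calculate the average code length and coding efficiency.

Average length L = Σ p_i × l_i = 2.3636 bits
Entropy H = 1.8148 bits
Efficiency η = H/L × 100% = 76.78%


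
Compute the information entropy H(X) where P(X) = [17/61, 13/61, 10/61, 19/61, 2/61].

H(X) = -Σ p(x) log₂ p(x)
  -17/61 × log₂(17/61) = 0.5137
  -13/61 × log₂(13/61) = 0.4753
  -10/61 × log₂(10/61) = 0.4277
  -19/61 × log₂(19/61) = 0.5242
  -2/61 × log₂(2/61) = 0.1617
H(X) = 2.1025 bits


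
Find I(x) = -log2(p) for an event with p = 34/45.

Information content I(x) = -log₂(p(x))
I = -log₂(34/45) = -log₂(0.7556)
I = 0.4044 bits


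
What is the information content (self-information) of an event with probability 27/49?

Information content I(x) = -log₂(p(x))
I = -log₂(27/49) = -log₂(0.5510)
I = 0.8598 bits


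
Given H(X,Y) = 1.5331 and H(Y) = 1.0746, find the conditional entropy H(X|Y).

Chain rule: H(X,Y) = H(X|Y) + H(Y)
H(X|Y) = H(X,Y) - H(Y) = 1.5331 - 1.0746 = 0.4585 bits


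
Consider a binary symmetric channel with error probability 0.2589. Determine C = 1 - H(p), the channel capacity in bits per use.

For BSC with error probability p:
C = 1 - H(p) where H(p) is binary entropy
H(0.2589) = -0.2589 × log₂(0.2589) - 0.7411 × log₂(0.7411)
H(p) = 0.8251
C = 1 - 0.8251 = 0.1749 bits/use


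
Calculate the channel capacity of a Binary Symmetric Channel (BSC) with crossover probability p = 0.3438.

For BSC with error probability p:
C = 1 - H(p) where H(p) is binary entropy
H(0.3438) = -0.3438 × log₂(0.3438) - 0.6562 × log₂(0.6562)
H(p) = 0.9284
C = 1 - 0.9284 = 0.0716 bits/use


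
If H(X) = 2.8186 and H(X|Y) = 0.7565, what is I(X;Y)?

I(X;Y) = H(X) - H(X|Y)
I(X;Y) = 2.8186 - 0.7565 = 2.0621 bits


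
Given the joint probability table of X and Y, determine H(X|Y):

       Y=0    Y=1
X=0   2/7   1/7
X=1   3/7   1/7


H(X|Y) = Σ_y p(y) H(X|Y=y)
  p(Y=0) = 5/7, H(X|Y=0) = 0.9710
  p(Y=1) = 2/7, H(X|Y=1) = 1.0000
H(X|Y) = 0.7143×0.9710 + 0.2857×1.0000 = 0.9793 bits


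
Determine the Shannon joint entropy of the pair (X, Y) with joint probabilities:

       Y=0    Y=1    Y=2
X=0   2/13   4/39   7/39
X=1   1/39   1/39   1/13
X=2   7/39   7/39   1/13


H(X,Y) = -Σ p(x,y) log₂ p(x,y)
  p(0,0)=2/13: -0.1538 × log₂(0.1538) = 0.4155
  p(0,1)=4/39: -0.1026 × log₂(0.1026) = 0.3370
  p(0,2)=7/39: -0.1795 × log₂(0.1795) = 0.4448
  p(1,0)=1/39: -0.0256 × log₂(0.0256) = 0.1355
  p(1,1)=1/39: -0.0256 × log₂(0.0256) = 0.1355
  p(1,2)=1/13: -0.0769 × log₂(0.0769) = 0.2846
  p(2,0)=7/39: -0.1795 × log₂(0.1795) = 0.4448
  p(2,1)=7/39: -0.1795 × log₂(0.1795) = 0.4448
  p(2,2)=1/13: -0.0769 × log₂(0.0769) = 0.2846
H(X,Y) = 2.9271 bits


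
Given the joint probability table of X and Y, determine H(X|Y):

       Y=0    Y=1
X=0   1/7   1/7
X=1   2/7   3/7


H(X|Y) = Σ_y p(y) H(X|Y=y)
  p(Y=0) = 3/7, H(X|Y=0) = 0.9183
  p(Y=1) = 4/7, H(X|Y=1) = 0.8113
H(X|Y) = 0.4286×0.9183 + 0.5714×0.8113 = 0.8571 bits


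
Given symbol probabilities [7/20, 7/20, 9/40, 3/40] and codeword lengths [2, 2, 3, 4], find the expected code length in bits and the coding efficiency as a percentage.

Average length L = Σ p_i × l_i = 2.3750 bits
Entropy H = 1.8247 bits
Efficiency η = H/L × 100% = 76.83%


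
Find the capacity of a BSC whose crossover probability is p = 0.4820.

For BSC with error probability p:
C = 1 - H(p) where H(p) is binary entropy
H(0.4820) = -0.4820 × log₂(0.4820) - 0.5180 × log₂(0.5180)
H(p) = 0.9991
C = 1 - 0.9991 = 0.0009 bits/use


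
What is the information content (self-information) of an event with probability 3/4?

Information content I(x) = -log₂(p(x))
I = -log₂(3/4) = -log₂(0.7500)
I = 0.4150 bits


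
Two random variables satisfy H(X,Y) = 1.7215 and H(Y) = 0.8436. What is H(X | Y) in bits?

Chain rule: H(X,Y) = H(X|Y) + H(Y)
H(X|Y) = H(X,Y) - H(Y) = 1.7215 - 0.8436 = 0.8779 bits


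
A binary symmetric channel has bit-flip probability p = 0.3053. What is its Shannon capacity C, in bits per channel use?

For BSC with error probability p:
C = 1 - H(p) where H(p) is binary entropy
H(0.3053) = -0.3053 × log₂(0.3053) - 0.6947 × log₂(0.6947)
H(p) = 0.8877
C = 1 - 0.8877 = 0.1123 bits/use


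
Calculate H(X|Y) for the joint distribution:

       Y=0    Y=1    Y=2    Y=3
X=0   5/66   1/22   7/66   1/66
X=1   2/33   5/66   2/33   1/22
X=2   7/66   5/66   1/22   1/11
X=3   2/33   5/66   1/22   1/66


H(X|Y) = Σ_y p(y) H(X|Y=y)
  p(Y=0) = 10/33, H(X|Y=0) = 1.9589
  p(Y=1) = 3/11, H(X|Y=1) = 1.9708
  p(Y=2) = 17/66, H(X|Y=2) = 1.9015
  p(Y=3) = 1/6, H(X|Y=3) = 1.6172
H(X|Y) = 0.3030×1.9589 + 0.2727×1.9708 + 0.2576×1.9015 + 0.1667×1.6172 = 1.8904 bits


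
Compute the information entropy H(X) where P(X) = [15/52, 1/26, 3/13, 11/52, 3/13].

H(X) = -Σ p(x) log₂ p(x)
  -15/52 × log₂(15/52) = 0.5174
  -1/26 × log₂(1/26) = 0.1808
  -3/13 × log₂(3/13) = 0.4882
  -11/52 × log₂(11/52) = 0.4741
  -3/13 × log₂(3/13) = 0.4882
H(X) = 2.1486 bits


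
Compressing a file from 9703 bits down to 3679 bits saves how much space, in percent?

Space savings = (1 - Compressed/Original) × 100%
= (1 - 3679/9703) × 100%
= 62.08%


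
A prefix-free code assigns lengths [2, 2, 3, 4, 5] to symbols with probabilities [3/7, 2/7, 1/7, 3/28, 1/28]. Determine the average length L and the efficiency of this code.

Average length L = Σ p_i × l_i = 2.4643 bits
Entropy H = 1.9583 bits
Efficiency η = H/L × 100% = 79.47%


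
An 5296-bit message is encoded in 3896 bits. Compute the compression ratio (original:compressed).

Compression ratio = Original / Compressed
= 5296 / 3896 = 1.36:1


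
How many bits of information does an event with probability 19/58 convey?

Information content I(x) = -log₂(p(x))
I = -log₂(19/58) = -log₂(0.3276)
I = 1.6101 bits


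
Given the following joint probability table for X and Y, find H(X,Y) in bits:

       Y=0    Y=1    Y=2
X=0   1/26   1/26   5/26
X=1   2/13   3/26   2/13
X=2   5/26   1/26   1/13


H(X,Y) = -Σ p(x,y) log₂ p(x,y)
  p(0,0)=1/26: -0.0385 × log₂(0.0385) = 0.1808
  p(0,1)=1/26: -0.0385 × log₂(0.0385) = 0.1808
  p(0,2)=5/26: -0.1923 × log₂(0.1923) = 0.4574
  p(1,0)=2/13: -0.1538 × log₂(0.1538) = 0.4155
  p(1,1)=3/26: -0.1154 × log₂(0.1154) = 0.3595
  p(1,2)=2/13: -0.1538 × log₂(0.1538) = 0.4155
  p(2,0)=5/26: -0.1923 × log₂(0.1923) = 0.4574
  p(2,1)=1/26: -0.0385 × log₂(0.0385) = 0.1808
  p(2,2)=1/13: -0.0769 × log₂(0.0769) = 0.2846
H(X,Y) = 2.9322 bits


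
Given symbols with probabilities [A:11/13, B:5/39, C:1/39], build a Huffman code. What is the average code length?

Huffman tree construction:
Combine smallest probabilities repeatedly
Resulting codes:
  A: 1 (length 1)
  B: 01 (length 2)
  C: 00 (length 2)
Average length = Σ p(s) × length(s) = 1.1538 bits


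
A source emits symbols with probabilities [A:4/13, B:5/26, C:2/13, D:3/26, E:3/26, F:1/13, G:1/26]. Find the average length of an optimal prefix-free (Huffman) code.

Huffman tree construction:
Combine smallest probabilities repeatedly
Resulting codes:
  A: 11 (length 2)
  B: 00 (length 2)
  C: 101 (length 3)
  D: 010 (length 3)
  E: 011 (length 3)
  F: 1001 (length 4)
  G: 1000 (length 4)
Average length = Σ p(s) × length(s) = 2.6154 bits


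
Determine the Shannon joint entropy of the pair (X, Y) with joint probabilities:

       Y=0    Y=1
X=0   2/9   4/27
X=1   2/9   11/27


H(X,Y) = -Σ p(x,y) log₂ p(x,y)
  p(0,0)=2/9: -0.2222 × log₂(0.2222) = 0.4822
  p(0,1)=4/27: -0.1481 × log₂(0.1481) = 0.4081
  p(1,0)=2/9: -0.2222 × log₂(0.2222) = 0.4822
  p(1,1)=11/27: -0.4074 × log₂(0.4074) = 0.5278
H(X,Y) = 1.9003 bits


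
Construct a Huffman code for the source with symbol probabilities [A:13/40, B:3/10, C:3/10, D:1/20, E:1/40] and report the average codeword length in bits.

Huffman tree construction:
Combine smallest probabilities repeatedly
Resulting codes:
  A: 11 (length 2)
  B: 01 (length 2)
  C: 10 (length 2)
  D: 001 (length 3)
  E: 000 (length 3)
Average length = Σ p(s) × length(s) = 2.0750 bits


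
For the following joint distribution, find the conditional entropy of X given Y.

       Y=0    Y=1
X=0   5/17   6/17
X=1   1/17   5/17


H(X|Y) = Σ_y p(y) H(X|Y=y)
  p(Y=0) = 6/17, H(X|Y=0) = 0.6500
  p(Y=1) = 11/17, H(X|Y=1) = 0.9940
H(X|Y) = 0.3529×0.6500 + 0.6471×0.9940 = 0.8726 bits


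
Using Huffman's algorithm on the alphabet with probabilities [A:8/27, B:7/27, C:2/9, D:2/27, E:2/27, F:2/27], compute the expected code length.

Huffman tree construction:
Combine smallest probabilities repeatedly
Resulting codes:
  A: 11 (length 2)
  B: 10 (length 2)
  C: 00 (length 2)
  D: 0110 (length 4)
  E: 0111 (length 4)
  F: 010 (length 3)
Average length = Σ p(s) × length(s) = 2.3704 bits


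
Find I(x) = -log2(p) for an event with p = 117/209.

Information content I(x) = -log₂(p(x))
I = -log₂(117/209) = -log₂(0.5598)
I = 0.8370 bits


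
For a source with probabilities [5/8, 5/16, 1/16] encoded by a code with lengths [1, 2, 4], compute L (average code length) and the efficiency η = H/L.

Average length L = Σ p_i × l_i = 1.5000 bits
Entropy H = 1.1982 bits
Efficiency η = H/L × 100% = 79.88%


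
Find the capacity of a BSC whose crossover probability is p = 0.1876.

For BSC with error probability p:
C = 1 - H(p) where H(p) is binary entropy
H(0.1876) = -0.1876 × log₂(0.1876) - 0.8124 × log₂(0.8124)
H(p) = 0.6964
C = 1 - 0.6964 = 0.3036 bits/use


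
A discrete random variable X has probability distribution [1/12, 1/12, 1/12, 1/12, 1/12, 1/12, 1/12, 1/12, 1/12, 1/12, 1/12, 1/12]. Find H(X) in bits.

H(X) = -Σ p(x) log₂ p(x)
  -1/12 × log₂(1/12) = 0.2987
  -1/12 × log₂(1/12) = 0.2987
  -1/12 × log₂(1/12) = 0.2987
  -1/12 × log₂(1/12) = 0.2987
  -1/12 × log₂(1/12) = 0.2987
  -1/12 × log₂(1/12) = 0.2987
  -1/12 × log₂(1/12) = 0.2987
  -1/12 × log₂(1/12) = 0.2987
  -1/12 × log₂(1/12) = 0.2987
  -1/12 × log₂(1/12) = 0.2987
  -1/12 × log₂(1/12) = 0.2987
  -1/12 × log₂(1/12) = 0.2987
H(X) = 3.5850 bits


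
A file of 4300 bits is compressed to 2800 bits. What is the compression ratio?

Compression ratio = Original / Compressed
= 4300 / 2800 = 1.54:1


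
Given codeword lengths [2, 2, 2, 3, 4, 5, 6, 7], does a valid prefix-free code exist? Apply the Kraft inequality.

Kraft inequality: Σ 2^(-l_i) ≤ 1 for prefix-free code
Calculating: 2^(-2) + 2^(-2) + 2^(-2) + 2^(-3) + 2^(-4) + 2^(-5) + 2^(-6) + 2^(-7)
= 0.25 + 0.25 + 0.25 + 0.125 + 0.0625 + 0.03125 + 0.015625 + 0.0078125
= 0.9922
Since 0.9922 ≤ 1, prefix-free code exists


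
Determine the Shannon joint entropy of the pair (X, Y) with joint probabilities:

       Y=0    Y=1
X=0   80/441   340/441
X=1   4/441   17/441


H(X,Y) = -Σ p(x,y) log₂ p(x,y)
  p(0,0)=80/441: -0.1814 × log₂(0.1814) = 0.4467
  p(0,1)=340/441: -0.7710 × log₂(0.7710) = 0.2893
  p(1,0)=4/441: -0.0091 × log₂(0.0091) = 0.0615
  p(1,1)=17/441: -0.0385 × log₂(0.0385) = 0.1811
H(X,Y) = 0.9787 bits


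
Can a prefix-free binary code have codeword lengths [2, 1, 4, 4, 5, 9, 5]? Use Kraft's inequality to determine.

Kraft inequality: Σ 2^(-l_i) ≤ 1 for prefix-free code
Calculating: 2^(-2) + 2^(-1) + 2^(-4) + 2^(-4) + 2^(-5) + 2^(-9) + 2^(-5)
= 0.25 + 0.5 + 0.0625 + 0.0625 + 0.03125 + 0.001953125 + 0.03125
= 0.9395
Since 0.9395 ≤ 1, prefix-free code exists


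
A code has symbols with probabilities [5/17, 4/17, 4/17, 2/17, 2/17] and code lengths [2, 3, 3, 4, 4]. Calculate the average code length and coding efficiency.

Average length L = Σ p_i × l_i = 2.9412 bits
Entropy H = 2.2281 bits
Efficiency η = H/L × 100% = 75.75%


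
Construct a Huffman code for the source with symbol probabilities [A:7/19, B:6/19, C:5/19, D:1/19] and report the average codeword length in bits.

Huffman tree construction:
Combine smallest probabilities repeatedly
Resulting codes:
  A: 0 (length 1)
  B: 10 (length 2)
  C: 111 (length 3)
  D: 110 (length 3)
Average length = Σ p(s) × length(s) = 1.9474 bits


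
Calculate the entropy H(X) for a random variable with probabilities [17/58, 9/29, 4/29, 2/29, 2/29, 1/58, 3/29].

H(X) = -Σ p(x) log₂ p(x)
  -17/58 × log₂(17/58) = 0.5189
  -9/29 × log₂(9/29) = 0.5239
  -4/29 × log₂(4/29) = 0.3942
  -2/29 × log₂(2/29) = 0.2661
  -2/29 × log₂(2/29) = 0.2661
  -1/58 × log₂(1/58) = 0.1010
  -3/29 × log₂(3/29) = 0.3386
H(X) = 2.4088 bits
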